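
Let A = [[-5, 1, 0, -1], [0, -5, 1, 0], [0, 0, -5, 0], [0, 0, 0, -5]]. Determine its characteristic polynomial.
xI - A = [[x + 5, -1, 0, 1], [0, x + 5, -1, 0], [0, 0, x + 5, 0], [0, 0, 0, x + 5]].

Expanding det(xI - A) along the first row:
det(xI - A) = + (x + 5)·det([[x + 5, -1, 0], [0, x + 5, 0], [0, 0, x + 5]]) - (-1)·det([[0, -1, 0], [0, x + 5, 0], [0, 0, x + 5]]) + (0)·det([[0, x + 5, 0], [0, 0, 0], [0, 0, x + 5]]) - (1)·det([[0, x + 5, -1], [0, 0, x + 5], [0, 0, 0]]).

Evaluating gives χ_A(x) = x^4 + 20x^3 + 150x^2 + 500x + 625 = (x + 5)^4.

χ_A(x) = (x + 5)^4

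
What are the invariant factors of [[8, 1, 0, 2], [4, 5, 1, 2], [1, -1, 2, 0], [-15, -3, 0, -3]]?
x - 3, (x - 3)^3

The Jordan structure of A has elementary divisors (x - 3)^3, (x - 3). Arranging the block sizes at each eigenvalue in decreasing order and taking row products gives the invariant factors.

Invariant factors (smallest first, each dividing the next): x - 3, (x - 3)^3.

Check: the last factor (x - 3)^3 is the minimal polynomial, and the product (x - 3)^4 is the characteristic polynomial.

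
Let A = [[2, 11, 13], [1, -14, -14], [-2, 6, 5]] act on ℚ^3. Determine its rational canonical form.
The invariant factors of A (the non-unit diagonal entries of the Smith normal form of xI - A over ℚ[x]) are (x + 1)^2(x + 5), each dividing the next. The characteristic polynomial is their product, (x + 1)^2(x + 5).

The rational canonical form is the block-diagonal matrix of companion matrices C(f_i):
R = [[0, 0, -5], [1, 0, -11], [0, 1, -7]].

R = [[0, 0, -5], [1, 0, -11], [0, 1, -7]]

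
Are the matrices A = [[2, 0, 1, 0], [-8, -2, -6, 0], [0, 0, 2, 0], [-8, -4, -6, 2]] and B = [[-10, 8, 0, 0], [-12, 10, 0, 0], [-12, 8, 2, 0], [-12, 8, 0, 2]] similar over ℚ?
Both have characteristic polynomial (x - 2)^3(x + 2), but the minimal polynomial of A is (x - 2)^2(x + 2) while the minimal polynomial of B is (x - 2)(x + 2). The minimal polynomial is a similarity invariant, so A and B are not similar.

No.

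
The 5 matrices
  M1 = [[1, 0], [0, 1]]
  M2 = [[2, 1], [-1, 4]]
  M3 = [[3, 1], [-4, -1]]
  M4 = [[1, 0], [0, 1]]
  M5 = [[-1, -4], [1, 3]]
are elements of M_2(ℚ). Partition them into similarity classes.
3 classes: {M1, M4}, {M2}, {M3, M5}

Characteristic polynomials: χ_{M1} = (x - 1)^2, χ_{M2} = (x - 3)^2, χ_{M3} = (x - 1)^2, χ_{M4} = (x - 1)^2, χ_{M5} = (x - 1)^2.

{M1, M4}: invariant factors x - 1, x - 1.

{M2}: invariant factors (x - 3)^2.

{M3, M5}: invariant factors (x - 1)^2.

Matrices are similar if and only if their invariant-factor lists agree; the partition into similarity classes is {M1, M4}, {M2}, {M3, M5}.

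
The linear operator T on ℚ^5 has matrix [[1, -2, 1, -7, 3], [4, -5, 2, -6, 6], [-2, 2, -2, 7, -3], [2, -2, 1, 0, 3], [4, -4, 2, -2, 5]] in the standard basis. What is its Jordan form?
J = [[-1, 0, 0, 0, 0], [0, -1, 0, 0, 0], [0, 0, -1, 0, 0], [0, 0, 0, 1, 1], [0, 0, 0, 0, 1]]

The characteristic polynomial is det(xI - A) = (x - 1)^2(x + 1)^3, so the eigenvalues are -1 (algebraic multiplicity 3), 1 (algebraic multiplicity 2).

For λ = -1: rank(A + I) = 2. The eigenspace has dimension 5 - 2 = 3, so there are 3 Jordan blocks; the rank sequence gives block sizes [1, 1, 1].

For λ = 1: rank(A - I) = 4, rank((A - I)^2) = 3. The eigenspace has dimension 5 - 4 = 1, so there is 1 Jordan block; the rank sequence gives block sizes [2].

Assembling the blocks gives the Jordan form J above.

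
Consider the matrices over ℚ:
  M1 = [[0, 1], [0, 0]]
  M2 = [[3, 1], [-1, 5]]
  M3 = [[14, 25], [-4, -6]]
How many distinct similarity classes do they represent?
Characteristic polynomials: χ_{M1} = x^2, χ_{M2} = (x - 4)^2, χ_{M3} = (x - 4)^2.

{M1}: invariant factors x^2.

{M2, M3}: invariant factors (x - 4)^2.

Matrices are similar if and only if their invariant-factor lists agree; the partition into similarity classes is {M1}, {M2, M3}.

2 classes: {M1}, {M2, M3}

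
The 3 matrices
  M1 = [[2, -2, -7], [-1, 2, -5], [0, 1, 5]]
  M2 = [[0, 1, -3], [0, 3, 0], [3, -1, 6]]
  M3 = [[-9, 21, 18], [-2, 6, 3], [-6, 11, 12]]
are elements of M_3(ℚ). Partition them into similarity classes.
Characteristic polynomials: χ_{M1} = (x - 3)^3, χ_{M2} = (x - 3)^3, χ_{M3} = (x - 3)^3.

{M1, M3}: invariant factors (x - 3)^3.

{M2}: invariant factors x - 3, (x - 3)^2.

Matrices are similar if and only if their invariant-factor lists agree; the partition into similarity classes is {M1, M3}, {M2}.

2 classes: {M1, M3}, {M2}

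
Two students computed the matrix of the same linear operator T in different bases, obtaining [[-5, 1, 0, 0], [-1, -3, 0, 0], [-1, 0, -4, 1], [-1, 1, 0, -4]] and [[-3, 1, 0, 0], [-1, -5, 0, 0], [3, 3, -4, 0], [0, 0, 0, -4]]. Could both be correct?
No.

Both have characteristic polynomial (x + 4)^4 and minimal polynomial (x + 4)^2. But rank(A + 4I) = 2 for A while rank(B + 4I) = 1 for B, so the number of Jordan blocks at λ = -4 differs. A and B are not similar.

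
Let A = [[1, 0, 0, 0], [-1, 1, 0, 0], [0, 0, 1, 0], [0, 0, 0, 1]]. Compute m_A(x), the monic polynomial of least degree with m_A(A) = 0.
The characteristic polynomial factors as (x - 1)^4. The minimal polynomial is ∏(x - λ)^{k_λ} where k_λ is the size of the largest Jordan block at λ.

For λ = 1: rank(A - I) = 1, and the largest Jordan block has size 2 (the smallest k with rank((A - I)^k) = rank((A - I)^(k+1))).

So m_A(x) = (x - 1)^2.

m_A(x) = (x - 1)^2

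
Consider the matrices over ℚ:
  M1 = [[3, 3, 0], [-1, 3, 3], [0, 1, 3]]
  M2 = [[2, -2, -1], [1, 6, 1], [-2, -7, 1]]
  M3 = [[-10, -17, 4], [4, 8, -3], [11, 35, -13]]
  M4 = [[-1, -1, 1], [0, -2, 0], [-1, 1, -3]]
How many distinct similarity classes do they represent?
3 classes: {M1, M2}, {M3}, {M4}

Characteristic polynomials: χ_{M1} = (x - 3)^3, χ_{M2} = (x - 3)^3, χ_{M3} = (x + 5)^3, χ_{M4} = (x + 2)^3.

{M1, M2}: invariant factors (x - 3)^3.

{M3}: invariant factors (x + 5)^3.

{M4}: invariant factors x + 2, (x + 2)^2.

Matrices are similar if and only if their invariant-factor lists agree; the partition into similarity classes is {M1, M2}, {M3}, {M4}.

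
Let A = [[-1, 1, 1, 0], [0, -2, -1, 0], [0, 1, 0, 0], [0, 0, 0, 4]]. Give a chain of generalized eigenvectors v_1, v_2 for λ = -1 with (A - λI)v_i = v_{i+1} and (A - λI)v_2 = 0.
v_1 = [[0, 1, 0, 0]]^T, v_2 = [[1, -1, 1, 0]]^T

We seek v_1 ∈ ker((A + I)^2) \ ker(A + I), then set v_{i+1} = (A + I) v_i.

One such chain is v_1 = [[0, 1, 0, 0]]^T, v_2 = [[1, -1, 1, 0]]^T. Check: (A + I) v_2 = [[0, 0, 0, 0]]^T = 0.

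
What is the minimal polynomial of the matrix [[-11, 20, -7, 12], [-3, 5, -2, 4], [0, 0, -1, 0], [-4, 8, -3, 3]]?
The characteristic polynomial factors as (x + 1)^4. The minimal polynomial is ∏(x - λ)^{k_λ} where k_λ is the size of the largest Jordan block at λ.

For λ = -1: rank(A + I) = 2, and the largest Jordan block has size 3 (the smallest k with rank((A + I)^k) = rank((A + I)^(k+1))).

So m_A(x) = (x + 1)^3.

m_A(x) = (x + 1)^3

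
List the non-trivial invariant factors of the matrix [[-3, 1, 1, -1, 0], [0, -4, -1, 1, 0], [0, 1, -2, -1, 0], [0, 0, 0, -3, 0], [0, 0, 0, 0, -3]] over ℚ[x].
x + 3, x + 3, x + 3, (x + 3)^2

The Jordan structure of A has elementary divisors (x + 3)^2, (x + 3), (x + 3), (x + 3). Arranging the block sizes at each eigenvalue in decreasing order and taking row products gives the invariant factors.

Invariant factors (smallest first, each dividing the next): x + 3, x + 3, x + 3, (x + 3)^2.

Check: the last factor (x + 3)^2 is the minimal polynomial, and the product (x + 3)^5 is the characteristic polynomial.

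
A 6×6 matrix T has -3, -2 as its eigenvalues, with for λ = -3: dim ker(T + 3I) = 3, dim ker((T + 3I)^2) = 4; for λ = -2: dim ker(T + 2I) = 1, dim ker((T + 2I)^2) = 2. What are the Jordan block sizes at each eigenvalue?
λ = -3: successive nullity increments [3, 1] count blocks of size ≥ k; block sizes are [2, 1, 1].
λ = -2: successive nullity increments [1, 1] count blocks of size ≥ k; block sizes are [2].

Jordan blocks: (-3, 2), (-3, 1), (-3, 1), (-2, 2)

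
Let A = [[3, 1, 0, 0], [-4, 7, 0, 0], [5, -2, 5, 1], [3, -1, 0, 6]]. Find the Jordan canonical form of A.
J = [[5, 1, 0, 0], [0, 5, 0, 0], [0, 0, 5, 0], [0, 0, 0, 6]]

The characteristic polynomial is det(xI - A) = (x - 6)(x - 5)^3, so the eigenvalues are 5 (algebraic multiplicity 3), 6 (algebraic multiplicity 1).

For λ = 5: rank(A - 5I) = 2, rank((A - 5I)^2) = 1. The eigenspace has dimension 4 - 2 = 2, so there are 2 Jordan blocks; the rank sequence gives block sizes [2, 1].

For λ = 6: algebraic multiplicity 1 gives one 1×1 block.

Assembling the blocks gives the Jordan form J above.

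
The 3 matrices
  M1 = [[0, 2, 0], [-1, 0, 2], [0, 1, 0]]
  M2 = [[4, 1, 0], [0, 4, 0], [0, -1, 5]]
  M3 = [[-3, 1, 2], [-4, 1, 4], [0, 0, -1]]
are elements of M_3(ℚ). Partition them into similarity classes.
3 classes: {M1}, {M2}, {M3}

Characteristic polynomials: χ_{M1} = x^3, χ_{M2} = (x - 5)(x - 4)^2, χ_{M3} = (x + 1)^3.

{M1}: invariant factors x^3.

{M2}: invariant factors (x - 5)(x - 4)^2.

{M3}: invariant factors x + 1, (x + 1)^2.

Matrices are similar if and only if their invariant-factor lists agree; the partition into similarity classes is {M1}, {M2}, {M3}.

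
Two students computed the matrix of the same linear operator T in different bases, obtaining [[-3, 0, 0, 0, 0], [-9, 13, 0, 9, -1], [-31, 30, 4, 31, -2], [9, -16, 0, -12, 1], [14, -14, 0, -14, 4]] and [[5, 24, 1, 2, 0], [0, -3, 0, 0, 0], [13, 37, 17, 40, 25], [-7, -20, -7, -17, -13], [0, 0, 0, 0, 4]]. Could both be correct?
Both have characteristic polynomial (x - 4)^3(x + 3)^2, but the minimal polynomial of A is (x - 4)^3(x + 3) while the minimal polynomial of B is (x - 4)^3(x + 3)^2. The minimal polynomial is a similarity invariant, so A and B are not similar.

No.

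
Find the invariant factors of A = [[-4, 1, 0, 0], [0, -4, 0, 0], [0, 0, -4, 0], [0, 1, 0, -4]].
x + 4, x + 4, (x + 4)^2

The Jordan structure of A has elementary divisors (x + 4)^2, (x + 4), (x + 4). Arranging the block sizes at each eigenvalue in decreasing order and taking row products gives the invariant factors.

Invariant factors (smallest first, each dividing the next): x + 4, x + 4, (x + 4)^2.

Check: the last factor (x + 4)^2 is the minimal polynomial, and the product (x + 4)^4 is the characteristic polynomial.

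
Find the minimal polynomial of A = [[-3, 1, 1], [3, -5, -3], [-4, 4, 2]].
m_A(x) = (x + 2)^2

The characteristic polynomial factors as (x + 2)^3. The minimal polynomial is ∏(x - λ)^{k_λ} where k_λ is the size of the largest Jordan block at λ.

For λ = -2: rank(A + 2I) = 1, and the largest Jordan block has size 2 (the smallest k with rank((A + 2I)^k) = rank((A + 2I)^(k+1))).

So m_A(x) = (x + 2)^2.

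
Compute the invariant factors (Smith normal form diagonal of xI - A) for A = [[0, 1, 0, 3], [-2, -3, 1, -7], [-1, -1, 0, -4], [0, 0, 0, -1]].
x + 1, (x + 1)^3

The Jordan structure of A has elementary divisors (x + 1)^3, (x + 1). Arranging the block sizes at each eigenvalue in decreasing order and taking row products gives the invariant factors.

Invariant factors (smallest first, each dividing the next): x + 1, (x + 1)^3.

Check: the last factor (x + 1)^3 is the minimal polynomial, and the product (x + 1)^4 is the characteristic polynomial.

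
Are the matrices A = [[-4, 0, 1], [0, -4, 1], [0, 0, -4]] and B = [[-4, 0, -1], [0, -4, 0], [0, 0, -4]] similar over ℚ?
Yes.

Two matrices over a field are similar if and only if they have the same invariant factors.

Both A and B have characteristic polynomial (x + 4)^3 and minimal polynomial (x + 4)^2. Computing further, both have invariant factors x + 4, (x + 4)^2. Hence A and B are similar.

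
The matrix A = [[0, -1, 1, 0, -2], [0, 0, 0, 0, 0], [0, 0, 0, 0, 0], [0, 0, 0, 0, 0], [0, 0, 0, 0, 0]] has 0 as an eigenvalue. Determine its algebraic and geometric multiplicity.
The characteristic polynomial is x^5, so the factor x appears with exponent 5: the algebraic multiplicity is 5.

rank(A) = 1, so the eigenspace has dimension 5 - 1 = 4: the geometric multiplicity is 4.

Since 4 < 5, A is not diagonalizable.

algebraic multiplicity 5, geometric multiplicity 4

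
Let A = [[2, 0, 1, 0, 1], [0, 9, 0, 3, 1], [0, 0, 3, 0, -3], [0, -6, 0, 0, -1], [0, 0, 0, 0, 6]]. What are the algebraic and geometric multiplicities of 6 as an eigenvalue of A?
algebraic multiplicity 2, geometric multiplicity 1

The characteristic polynomial is (x - 6)^2(x - 3)^2(x - 2), so the factor x - 6 appears with exponent 2: the algebraic multiplicity is 2.

rank(A - 6I) = 4, so the eigenspace has dimension 5 - 4 = 1: the geometric multiplicity is 1.

Since 1 < 2, A is not diagonalizable.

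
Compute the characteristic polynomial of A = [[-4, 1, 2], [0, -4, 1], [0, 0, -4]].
χ_A(x) = (x + 4)^3

xI - A = [[x + 4, -1, -2], [0, x + 4, -1], [0, 0, x + 4]].

Expanding det(xI - A) along the first row:
det(xI - A) = + (x + 4)·det([[x + 4, -1], [0, x + 4]]) - (-1)·det([[0, -1], [0, x + 4]]) + (-2)·det([[0, x + 4], [0, 0]]).

Evaluating gives χ_A(x) = x^3 + 12x^2 + 48x + 64 = (x + 4)^3.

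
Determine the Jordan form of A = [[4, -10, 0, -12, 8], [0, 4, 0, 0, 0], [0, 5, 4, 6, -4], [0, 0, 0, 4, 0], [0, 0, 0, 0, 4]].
J = [[4, 1, 0, 0, 0], [0, 4, 0, 0, 0], [0, 0, 4, 0, 0], [0, 0, 0, 4, 0], [0, 0, 0, 0, 4]]

The characteristic polynomial is det(xI - A) = (x - 4)^5, so the eigenvalues are 4 (algebraic multiplicity 5).

For λ = 4: rank(A - 4I) = 1, rank((A - 4I)^2) = 0. The eigenspace has dimension 5 - 1 = 4, so there are 4 Jordan blocks; the rank sequence gives block sizes [2, 1, 1, 1].

Assembling the blocks gives the Jordan form J above.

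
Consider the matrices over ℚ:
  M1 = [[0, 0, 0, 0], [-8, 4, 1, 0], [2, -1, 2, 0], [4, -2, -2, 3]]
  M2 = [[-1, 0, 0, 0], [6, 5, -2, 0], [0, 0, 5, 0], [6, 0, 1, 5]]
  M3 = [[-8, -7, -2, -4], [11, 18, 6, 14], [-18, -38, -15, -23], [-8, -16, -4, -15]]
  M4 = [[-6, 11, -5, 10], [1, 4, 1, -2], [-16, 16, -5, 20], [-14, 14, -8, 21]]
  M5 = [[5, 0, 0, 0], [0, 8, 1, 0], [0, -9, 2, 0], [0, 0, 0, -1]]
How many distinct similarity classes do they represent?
Characteristic polynomials: χ_{M1} = x(x - 3)^3, χ_{M2} = (x - 5)^3(x + 1), χ_{M3} = (x + 5)^4, χ_{M4} = (x - 5)^3(x + 1), χ_{M5} = (x - 5)^3(x + 1).

{M1}: invariant factors x - 3, x(x - 3)^2.

{M2, M4, M5}: invariant factors x - 5, (x - 5)^2(x + 1).

{M3}: invariant factors (x + 5)^2, (x + 5)^2.

Matrices are similar if and only if their invariant-factor lists agree; the partition into similarity classes is {M1}, {M2, M4, M5}, {M3}.

3 classes: {M1}, {M2, M4, M5}, {M3}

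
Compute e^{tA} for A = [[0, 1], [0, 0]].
A has Jordan form J = [[0, 1], [0, 0]] with A = PJP^{-1}, so e^{tA} = P e^{tJ} P^{-1}.

For a Jordan block J_k(λ), e^{tJ_k(λ)} = e^{λt} · (I + tN + t^2 N^2/2! + ... + t^{k-1} N^{k-1}/(k-1)!) where N is the nilpotent superdiagonal part.

Assembling the blocks and conjugating back gives the entries of e^{tA} as shown above.

e^{tA} = [[1, t], [0, 1]]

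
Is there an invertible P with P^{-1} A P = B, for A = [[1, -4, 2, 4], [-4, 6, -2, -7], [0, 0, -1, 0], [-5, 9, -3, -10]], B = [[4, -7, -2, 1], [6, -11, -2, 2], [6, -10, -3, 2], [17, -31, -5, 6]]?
Two matrices over a field are similar if and only if they have the same invariant factors.

Both A and B have characteristic polynomial (x + 1)^4 and minimal polynomial (x + 1)^3. Computing further, both have invariant factors x + 1, (x + 1)^3. Hence A and B are similar.

Yes.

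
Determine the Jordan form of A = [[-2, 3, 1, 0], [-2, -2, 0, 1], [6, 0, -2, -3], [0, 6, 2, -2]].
J = [[-2, 1, 0, 0], [0, -2, 0, 0], [0, 0, -2, 1], [0, 0, 0, -2]]

The characteristic polynomial is det(xI - A) = (x + 2)^4, so the eigenvalues are -2 (algebraic multiplicity 4).

For λ = -2: rank(A + 2I) = 2, rank((A + 2I)^2) = 0. The eigenspace has dimension 4 - 2 = 2, so there are 2 Jordan blocks; the rank sequence gives block sizes [2, 2].

Assembling the blocks gives the Jordan form J above.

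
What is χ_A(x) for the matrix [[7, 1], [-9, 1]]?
χ_A(x) = (x - 4)^2

xI - A = [[x - 7, -1], [9, x - 1]].

Expanding det(xI - A) along the first row:
det(xI - A) = + (x - 7)·det([[x - 1]]) - (-1)·det([[9]]).

Evaluating gives χ_A(x) = x^2 - 8x + 16 = (x - 4)^2.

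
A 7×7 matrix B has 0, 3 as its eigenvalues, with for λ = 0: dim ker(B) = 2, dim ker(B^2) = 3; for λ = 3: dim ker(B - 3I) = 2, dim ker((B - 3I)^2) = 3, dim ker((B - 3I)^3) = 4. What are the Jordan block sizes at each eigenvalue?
λ = 0: successive nullity increments [2, 1] count blocks of size ≥ k; block sizes are [2, 1].
λ = 3: successive nullity increments [2, 1, 1] count blocks of size ≥ k; block sizes are [3, 1].

Jordan blocks: (0, 2), (0, 1), (3, 3), (3, 1)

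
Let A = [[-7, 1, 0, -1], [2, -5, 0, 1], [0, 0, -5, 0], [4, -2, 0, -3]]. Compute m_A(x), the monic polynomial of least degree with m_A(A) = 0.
m_A(x) = (x + 5)^3

The characteristic polynomial factors as (x + 5)^4. The minimal polynomial is ∏(x - λ)^{k_λ} where k_λ is the size of the largest Jordan block at λ.

For λ = -5: rank(A + 5I) = 2, and the largest Jordan block has size 3 (the smallest k with rank((A + 5I)^k) = rank((A + 5I)^(k+1))).

So m_A(x) = (x + 5)^3.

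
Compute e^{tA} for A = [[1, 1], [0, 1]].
A has Jordan form J = [[1, 1], [0, 1]] with A = PJP^{-1}, so e^{tA} = P e^{tJ} P^{-1}.

For a Jordan block J_k(λ), e^{tJ_k(λ)} = e^{λt} · (I + tN + t^2 N^2/2! + ... + t^{k-1} N^{k-1}/(k-1)!) where N is the nilpotent superdiagonal part.

Assembling the blocks and conjugating back gives the entries of e^{tA} as shown above.

e^{tA} = [[e^{t}, t*e^{t}], [0, e^{t}]]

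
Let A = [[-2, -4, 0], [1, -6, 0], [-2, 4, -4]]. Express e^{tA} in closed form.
A has Jordan form J = [[-4, 1, 0], [0, -4, 0], [0, 0, -4]] with A = PJP^{-1}, so e^{tA} = P e^{tJ} P^{-1}.

For a Jordan block J_k(λ), e^{tJ_k(λ)} = e^{λt} · (I + tN + t^2 N^2/2! + ... + t^{k-1} N^{k-1}/(k-1)!) where N is the nilpotent superdiagonal part.

Assembling the blocks and conjugating back gives the entries of e^{tA} as shown above.

e^{tA} = [[(2*t + 1)*e^{-4*t}, -4*t*e^{-4*t}, 0], [t*e^{-4*t}, (1 - 2*t)*e^{-4*t}, 0], [-2*t*e^{-4*t}, 4*t*e^{-4*t}, e^{-4*t}]]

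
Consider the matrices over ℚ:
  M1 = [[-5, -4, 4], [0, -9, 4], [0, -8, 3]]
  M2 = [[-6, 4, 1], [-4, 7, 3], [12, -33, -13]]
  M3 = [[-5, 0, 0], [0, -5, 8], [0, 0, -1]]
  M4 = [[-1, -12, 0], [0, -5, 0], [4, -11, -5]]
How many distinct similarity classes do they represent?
3 classes: {M1, M3}, {M2}, {M4}

Characteristic polynomials: χ_{M1} = (x + 1)(x + 5)^2, χ_{M2} = (x + 4)^3, χ_{M3} = (x + 1)(x + 5)^2, χ_{M4} = (x + 1)(x + 5)^2.

{M1, M3}: invariant factors x + 5, (x + 1)(x + 5).

{M2}: invariant factors (x + 4)^3.

{M4}: invariant factors (x + 1)(x + 5)^2.

Matrices are similar if and only if their invariant-factor lists agree; the partition into similarity classes is {M1, M3}, {M2}, {M4}.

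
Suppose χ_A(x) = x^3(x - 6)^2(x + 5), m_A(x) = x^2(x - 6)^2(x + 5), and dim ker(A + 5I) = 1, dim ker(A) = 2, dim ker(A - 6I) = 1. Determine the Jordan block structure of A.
λ = -5: algebraic multiplicity 1 (exponent in χ_A), largest block size 1 (exponent in m_A), 1 block (geometric multiplicity). This forces block sizes [1].
λ = 0: algebraic multiplicity 3 (exponent in χ_A), largest block size 2 (exponent in m_A), 2 blocks (geometric multiplicity). These force block sizes [2, 1].
λ = 6: algebraic multiplicity 2 (exponent in χ_A), largest block size 2 (exponent in m_A), 1 block (geometric multiplicity). This forces block sizes [2].

Jordan blocks: (-5, 1), (0, 2), (0, 1), (6, 2)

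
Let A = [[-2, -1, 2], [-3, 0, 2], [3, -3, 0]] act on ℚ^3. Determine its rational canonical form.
The invariant factors of A (the non-unit diagonal entries of the Smith normal form of xI - A over ℚ[x]) are x(x - 1)(x + 3), each dividing the next. The characteristic polynomial is their product, x(x - 1)(x + 3).

The rational canonical form is the block-diagonal matrix of companion matrices C(f_i):
R = [[0, 0, 0], [1, 0, 3], [0, 1, -2]].

R = [[0, 0, 0], [1, 0, 3], [0, 1, -2]]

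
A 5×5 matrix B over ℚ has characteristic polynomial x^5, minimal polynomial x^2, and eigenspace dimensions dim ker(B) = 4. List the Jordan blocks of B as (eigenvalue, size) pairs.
Jordan blocks: (0, 2), (0, 1), (0, 1), (0, 1)

λ = 0: algebraic multiplicity 5 (exponent in χ_B), largest block size 2 (exponent in m_B), 4 blocks (geometric multiplicity). These force block sizes [2, 1, 1, 1].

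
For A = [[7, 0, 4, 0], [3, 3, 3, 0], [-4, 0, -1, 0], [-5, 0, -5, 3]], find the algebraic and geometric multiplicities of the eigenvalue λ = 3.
The characteristic polynomial is (x - 3)^4, so the factor x - 3 appears with exponent 4: the algebraic multiplicity is 4.

rank(A - 3I) = 1, so the eigenspace has dimension 4 - 1 = 3: the geometric multiplicity is 3.

Since 3 < 4, A is not diagonalizable.

algebraic multiplicity 4, geometric multiplicity 3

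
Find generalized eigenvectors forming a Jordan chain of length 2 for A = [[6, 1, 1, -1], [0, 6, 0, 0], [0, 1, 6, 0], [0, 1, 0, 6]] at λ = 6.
v_1 = [[0, 1, 0, 0]]^T, v_2 = [[1, 0, 1, 1]]^T

We seek v_1 ∈ ker((A - 6I)^2) \ ker(A - 6I), then set v_{i+1} = (A - 6I) v_i.

One such chain is v_1 = [[0, 1, 0, 0]]^T, v_2 = [[1, 0, 1, 1]]^T. Check: (A - 6I) v_2 = [[0, 0, 0, 0]]^T = 0.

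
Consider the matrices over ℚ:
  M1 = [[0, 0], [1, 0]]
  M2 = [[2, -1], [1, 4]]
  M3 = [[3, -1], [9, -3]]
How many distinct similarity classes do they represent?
2 classes: {M1, M3}, {M2}

Characteristic polynomials: χ_{M1} = x^2, χ_{M2} = (x - 3)^2, χ_{M3} = x^2.

{M1, M3}: invariant factors x^2.

{M2}: invariant factors (x - 3)^2.

Matrices are similar if and only if their invariant-factor lists agree; the partition into similarity classes is {M1, M3}, {M2}.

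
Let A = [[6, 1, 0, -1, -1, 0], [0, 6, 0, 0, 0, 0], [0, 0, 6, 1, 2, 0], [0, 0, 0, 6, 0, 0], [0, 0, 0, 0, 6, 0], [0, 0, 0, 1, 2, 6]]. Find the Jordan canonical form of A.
The characteristic polynomial is det(xI - A) = (x - 6)^6, so the eigenvalues are 6 (algebraic multiplicity 6).

For λ = 6: rank(A - 6I) = 2, rank((A - 6I)^2) = 0. The eigenspace has dimension 6 - 2 = 4, so there are 4 Jordan blocks; the rank sequence gives block sizes [2, 2, 1, 1].

Assembling the blocks gives the Jordan form J above.

J = [[6, 1, 0, 0, 0, 0], [0, 6, 0, 0, 0, 0], [0, 0, 6, 1, 0, 0], [0, 0, 0, 6, 0, 0], [0, 0, 0, 0, 6, 0], [0, 0, 0, 0, 0, 6]]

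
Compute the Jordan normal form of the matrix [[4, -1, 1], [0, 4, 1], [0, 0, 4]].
J = [[4, 1, 0], [0, 4, 1], [0, 0, 4]]

The characteristic polynomial is det(xI - A) = (x - 4)^3, so the eigenvalues are 4 (algebraic multiplicity 3).

For λ = 4: rank(A - 4I) = 2, rank((A - 4I)^2) = 1, rank((A - 4I)^3) = 0. The eigenspace has dimension 3 - 2 = 1, so there is 1 Jordan block; the rank sequence gives block sizes [3].

Assembling the blocks gives the Jordan form J above.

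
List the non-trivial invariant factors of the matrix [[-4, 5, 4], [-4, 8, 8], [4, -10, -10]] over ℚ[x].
The Jordan structure of A has elementary divisors (x + 2)^2, (x + 2). Arranging the block sizes at each eigenvalue in decreasing order and taking row products gives the invariant factors.

Invariant factors (smallest first, each dividing the next): x + 2, (x + 2)^2.

Check: the last factor (x + 2)^2 is the minimal polynomial, and the product (x + 2)^3 is the characteristic polynomial.

x + 2, (x + 2)^2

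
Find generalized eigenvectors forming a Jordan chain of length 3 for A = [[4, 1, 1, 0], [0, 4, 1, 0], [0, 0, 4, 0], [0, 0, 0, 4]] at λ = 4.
We seek v_1 ∈ ker((A - 4I)^3) \ ker((A - 4I)^2), then set v_{i+1} = (A - 4I) v_i.

One such chain is v_1 = [[-3, 0, 1, -1]]^T, v_2 = [[1, 1, 0, 0]]^T, v_3 = [[1, 0, 0, 0]]^T. Check: (A - 4I) v_3 = [[0, 0, 0, 0]]^T = 0.

v_1 = [[-3, 0, 1, -1]]^T, v_2 = [[1, 1, 0, 0]]^T, v_3 = [[1, 0, 0, 0]]^T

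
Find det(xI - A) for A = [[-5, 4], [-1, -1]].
xI - A = [[x + 5, -4], [1, x + 1]].

Expanding det(xI - A) along the first row:
det(xI - A) = + (x + 5)·det([[x + 1]]) - (-4)·det([[1]]).

Evaluating gives χ_A(x) = x^2 + 6x + 9 = (x + 3)^2.

χ_A(x) = (x + 3)^2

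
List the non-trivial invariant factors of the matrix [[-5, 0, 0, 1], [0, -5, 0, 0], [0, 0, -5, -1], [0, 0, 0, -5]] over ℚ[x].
x + 5, x + 5, (x + 5)^2

The Jordan structure of A has elementary divisors (x + 5)^2, (x + 5), (x + 5). Arranging the block sizes at each eigenvalue in decreasing order and taking row products gives the invariant factors.

Invariant factors (smallest first, each dividing the next): x + 5, x + 5, (x + 5)^2.

Check: the last factor (x + 5)^2 is the minimal polynomial, and the product (x + 5)^4 is the characteristic polynomial.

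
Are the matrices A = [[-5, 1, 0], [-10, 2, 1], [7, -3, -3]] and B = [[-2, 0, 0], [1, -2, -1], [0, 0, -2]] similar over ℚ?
No.

Both have characteristic polynomial (x + 2)^3, but the minimal polynomial of A is (x + 2)^3 while the minimal polynomial of B is (x + 2)^2. The minimal polynomial is a similarity invariant, so A and B are not similar.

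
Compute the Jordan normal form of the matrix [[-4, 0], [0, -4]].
J = [[-4, 0], [0, -4]]

The characteristic polynomial is det(xI - A) = (x + 4)^2, so the eigenvalues are -4 (algebraic multiplicity 2).

For λ = -4: rank(A + 4I) = 0. The eigenspace has dimension 2 - 0 = 2, so there are 2 Jordan blocks; the rank sequence gives block sizes [1, 1].

Assembling the blocks gives the Jordan form J above.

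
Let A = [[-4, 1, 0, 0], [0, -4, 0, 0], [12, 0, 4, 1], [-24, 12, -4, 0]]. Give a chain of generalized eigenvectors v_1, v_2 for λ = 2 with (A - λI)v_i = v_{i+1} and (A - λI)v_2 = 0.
We seek v_1 ∈ ker((A - 2I)^2) \ ker(A - 2I), then set v_{i+1} = (A - 2I) v_i.

One such chain is v_1 = [[0, 0, -2, 5]]^T, v_2 = [[0, 0, 1, -2]]^T. Check: (A - 2I) v_2 = [[0, 0, 0, 0]]^T = 0.

v_1 = [[0, 0, -2, 5]]^T, v_2 = [[0, 0, 1, -2]]^T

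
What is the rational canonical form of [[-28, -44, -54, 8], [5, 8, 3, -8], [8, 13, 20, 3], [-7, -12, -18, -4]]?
The invariant factors of A (the non-unit diagonal entries of the Smith normal form of xI - A over ℚ[x]) are (x - 1)(x + 1)(x + 2)^2, each dividing the next. The characteristic polynomial is their product, (x - 1)(x + 1)(x + 2)^2.

The rational canonical form is the block-diagonal matrix of companion matrices C(f_i):
R = [[0, 0, 0, 4], [1, 0, 0, 4], [0, 1, 0, -3], [0, 0, 1, -4]].

R = [[0, 0, 0, 4], [1, 0, 0, 4], [0, 1, 0, -3], [0, 0, 1, -4]]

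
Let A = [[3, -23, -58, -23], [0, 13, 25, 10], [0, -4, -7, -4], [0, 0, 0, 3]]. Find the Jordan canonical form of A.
The characteristic polynomial is det(xI - A) = (x - 3)^4, so the eigenvalues are 3 (algebraic multiplicity 4).

For λ = 3: rank(A - 3I) = 2, rank((A - 3I)^2) = 1, rank((A - 3I)^3) = 0. The eigenspace has dimension 4 - 2 = 2, so there are 2 Jordan blocks; the rank sequence gives block sizes [3, 1].

Assembling the blocks gives the Jordan form J above.

J = [[3, 1, 0, 0], [0, 3, 1, 0], [0, 0, 3, 0], [0, 0, 0, 3]]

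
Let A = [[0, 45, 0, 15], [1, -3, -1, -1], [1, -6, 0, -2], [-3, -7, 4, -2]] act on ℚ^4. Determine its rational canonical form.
R = [[0, 0, 0, 15], [1, 0, 0, -2], [0, 1, 0, -1], [0, 0, 1, -5]]

The invariant factors of A (the non-unit diagonal entries of the Smith normal form of xI - A over ℚ[x]) are (x + 5)(x^3 + x - 3), each dividing the next. The characteristic polynomial is their product, (x + 5)(x^3 + x - 3).

The rational canonical form is the block-diagonal matrix of companion matrices C(f_i):
R = [[0, 0, 0, 15], [1, 0, 0, -2], [0, 1, 0, -1], [0, 0, 1, -5]].

Note the characteristic polynomial does not split into linear factors over ℚ, so A has no Jordan form over ℚ; the rational canonical form exists over any field.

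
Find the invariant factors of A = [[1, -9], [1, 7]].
The Jordan structure of A has elementary divisors (x - 4)^2. Arranging the block sizes at each eigenvalue in decreasing order and taking row products gives the invariant factors.

Invariant factors (smallest first, each dividing the next): (x - 4)^2.

Check: the last factor (x - 4)^2 is the minimal polynomial, and the product (x - 4)^2 is the characteristic polynomial.

(x - 4)^2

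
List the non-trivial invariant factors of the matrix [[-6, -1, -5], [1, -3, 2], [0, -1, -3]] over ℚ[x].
The Jordan structure of A has elementary divisors (x + 4)^3. Arranging the block sizes at each eigenvalue in decreasing order and taking row products gives the invariant factors.

Invariant factors (smallest first, each dividing the next): (x + 4)^3.

Check: the last factor (x + 4)^3 is the minimal polynomial, and the product (x + 4)^3 is the characteristic polynomial.

(x + 4)^3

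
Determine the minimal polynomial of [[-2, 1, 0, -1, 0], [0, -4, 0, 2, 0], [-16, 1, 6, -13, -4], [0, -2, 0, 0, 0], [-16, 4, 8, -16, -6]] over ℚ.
The characteristic polynomial factors as (x - 2)(x + 2)^4. The minimal polynomial is ∏(x - λ)^{k_λ} where k_λ is the size of the largest Jordan block at λ.

For λ = -2: rank(A + 2I) = 2, and the largest Jordan block has size 2 (the smallest k with rank((A + 2I)^k) = rank((A + 2I)^(k+1))).
For λ = 2: rank(A - 2I) = 4, and the largest Jordan block has size 1 (the smallest k with rank((A - 2I)^k) = rank((A - 2I)^(k+1))).

So m_A(x) = (x - 2)(x + 2)^2.

m_A(x) = (x - 2)(x + 2)^2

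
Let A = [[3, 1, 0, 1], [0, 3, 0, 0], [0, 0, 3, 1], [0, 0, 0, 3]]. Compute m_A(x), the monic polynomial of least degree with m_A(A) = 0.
The characteristic polynomial factors as (x - 3)^4. The minimal polynomial is ∏(x - λ)^{k_λ} where k_λ is the size of the largest Jordan block at λ.

For λ = 3: rank(A - 3I) = 2, and the largest Jordan block has size 2 (the smallest k with rank((A - 3I)^k) = rank((A - 3I)^(k+1))).

So m_A(x) = (x - 3)^2.

m_A(x) = (x - 3)^2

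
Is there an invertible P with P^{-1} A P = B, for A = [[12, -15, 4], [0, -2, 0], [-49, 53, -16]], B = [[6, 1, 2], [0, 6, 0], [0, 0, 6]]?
trace(A) = -6 but trace(B) = 18. The trace is a similarity invariant, so A and B are not similar.

No.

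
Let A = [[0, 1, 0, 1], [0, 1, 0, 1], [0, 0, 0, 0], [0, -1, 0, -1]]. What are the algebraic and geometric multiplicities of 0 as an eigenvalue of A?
algebraic multiplicity 4, geometric multiplicity 3

The characteristic polynomial is x^4, so the factor x appears with exponent 4: the algebraic multiplicity is 4.

rank(A) = 1, so the eigenspace has dimension 4 - 1 = 3: the geometric multiplicity is 3.

Since 3 < 4, A is not diagonalizable.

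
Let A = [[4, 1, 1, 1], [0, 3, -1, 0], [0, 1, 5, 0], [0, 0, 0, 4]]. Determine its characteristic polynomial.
xI - A = [[x - 4, -1, -1, -1], [0, x - 3, 1, 0], [0, -1, x - 5, 0], [0, 0, 0, x - 4]].

Expanding det(xI - A) along the first row:
det(xI - A) = + (x - 4)·det([[x - 3, 1, 0], [-1, x - 5, 0], [0, 0, x - 4]]) - (-1)·det([[0, 1, 0], [0, x - 5, 0], [0, 0, x - 4]]) + (-1)·det([[0, x - 3, 0], [0, -1, 0], [0, 0, x - 4]]) - (-1)·det([[0, x - 3, 1], [0, -1, x - 5], [0, 0, 0]]).

Evaluating gives χ_A(x) = x^4 - 16x^3 + 96x^2 - 256x + 256 = (x - 4)^4.

χ_A(x) = (x - 4)^4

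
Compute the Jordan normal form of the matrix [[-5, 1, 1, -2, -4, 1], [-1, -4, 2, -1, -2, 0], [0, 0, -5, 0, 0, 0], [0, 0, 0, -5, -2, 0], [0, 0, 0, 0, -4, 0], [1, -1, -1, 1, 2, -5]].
The characteristic polynomial is det(xI - A) = (x + 4)^2(x + 5)^4, so the eigenvalues are -5 (algebraic multiplicity 4), -4 (algebraic multiplicity 2).

For λ = -5: rank(A + 5I) = 4, rank((A + 5I)^2) = 3, rank((A + 5I)^3) = 2. The eigenspace has dimension 6 - 4 = 2, so there are 2 Jordan blocks; the rank sequence gives block sizes [3, 1].

For λ = -4: rank(A + 4I) = 4. The eigenspace has dimension 6 - 4 = 2, so there are 2 Jordan blocks; the rank sequence gives block sizes [1, 1].

Assembling the blocks gives the Jordan form J above.

J = [[-5, 1, 0, 0, 0, 0], [0, -5, 1, 0, 0, 0], [0, 0, -5, 0, 0, 0], [0, 0, 0, -5, 0, 0], [0, 0, 0, 0, -4, 0], [0, 0, 0, 0, 0, -4]]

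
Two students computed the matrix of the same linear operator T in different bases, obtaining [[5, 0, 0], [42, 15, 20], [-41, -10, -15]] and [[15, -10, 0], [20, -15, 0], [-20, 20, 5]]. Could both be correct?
Both have characteristic polynomial (x - 5)^2(x + 5), but the minimal polynomial of A is (x - 5)^2(x + 5) while the minimal polynomial of B is (x - 5)(x + 5). The minimal polynomial is a similarity invariant, so A and B are not similar.

No.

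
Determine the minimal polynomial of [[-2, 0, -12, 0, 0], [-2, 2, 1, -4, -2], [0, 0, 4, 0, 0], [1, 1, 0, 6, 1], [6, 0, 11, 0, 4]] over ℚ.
m_A(x) = (x - 4)^2(x + 2)

The characteristic polynomial factors as (x - 4)^4(x + 2). The minimal polynomial is ∏(x - λ)^{k_λ} where k_λ is the size of the largest Jordan block at λ.

For λ = -2: rank(A + 2I) = 4, and the largest Jordan block has size 1 (the smallest k with rank((A + 2I)^k) = rank((A + 2I)^(k+1))).
For λ = 4: rank(A - 4I) = 3, and the largest Jordan block has size 2 (the smallest k with rank((A - 4I)^k) = rank((A - 4I)^(k+1))).

So m_A(x) = (x - 4)^2(x + 2).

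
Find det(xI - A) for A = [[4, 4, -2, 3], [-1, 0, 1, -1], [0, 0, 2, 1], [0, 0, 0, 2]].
xI - A = [[x - 4, -4, 2, -3], [1, x, -1, 1], [0, 0, x - 2, -1], [0, 0, 0, x - 2]].

Expanding det(xI - A) along the first row:
det(xI - A) = + (x - 4)·det([[x, -1, 1], [0, x - 2, -1], [0, 0, x - 2]]) - (-4)·det([[1, -1, 1], [0, x - 2, -1], [0, 0, x - 2]]) + (2)·det([[1, x, 1], [0, 0, -1], [0, 0, x - 2]]) - (-3)·det([[1, x, -1], [0, 0, x - 2], [0, 0, 0]]).

Evaluating gives χ_A(x) = x^4 - 8x^3 + 24x^2 - 32x + 16 = (x - 2)^4.

χ_A(x) = (x - 2)^4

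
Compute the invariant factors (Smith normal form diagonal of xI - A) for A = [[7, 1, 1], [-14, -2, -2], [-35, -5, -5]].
The Jordan structure of A has elementary divisors x^2, x. Arranging the block sizes at each eigenvalue in decreasing order and taking row products gives the invariant factors.

Invariant factors (smallest first, each dividing the next): x, x^2.

Check: the last factor x^2 is the minimal polynomial, and the product x^3 is the characteristic polynomial.

x, x^2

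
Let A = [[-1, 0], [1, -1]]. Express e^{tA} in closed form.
e^{tA} = [[e^{-t}, 0], [t*e^{-t}, e^{-t}]]

A has Jordan form J = [[-1, 1], [0, -1]] with A = PJP^{-1}, so e^{tA} = P e^{tJ} P^{-1}.

For a Jordan block J_k(λ), e^{tJ_k(λ)} = e^{λt} · (I + tN + t^2 N^2/2! + ... + t^{k-1} N^{k-1}/(k-1)!) where N is the nilpotent superdiagonal part.

Assembling the blocks and conjugating back gives the entries of e^{tA} as shown above.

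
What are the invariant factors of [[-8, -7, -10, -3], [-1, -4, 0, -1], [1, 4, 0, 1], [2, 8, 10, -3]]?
The Jordan structure of A has elementary divisors (x + 5)^2, (x + 5), x. Arranging the block sizes at each eigenvalue in decreasing order and taking row products gives the invariant factors.

Invariant factors (smallest first, each dividing the next): x + 5, x(x + 5)^2.

Check: the last factor x(x + 5)^2 is the minimal polynomial, and the product x(x + 5)^3 is the characteristic polynomial.

x + 5, x(x + 5)^2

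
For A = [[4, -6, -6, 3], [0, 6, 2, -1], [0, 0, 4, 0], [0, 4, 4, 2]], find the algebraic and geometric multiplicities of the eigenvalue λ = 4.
The characteristic polynomial is (x - 4)^4, so the factor x - 4 appears with exponent 4: the algebraic multiplicity is 4.

rank(A - 4I) = 1, so the eigenspace has dimension 4 - 1 = 3: the geometric multiplicity is 3.

Since 3 < 4, A is not diagonalizable.

algebraic multiplicity 4, geometric multiplicity 3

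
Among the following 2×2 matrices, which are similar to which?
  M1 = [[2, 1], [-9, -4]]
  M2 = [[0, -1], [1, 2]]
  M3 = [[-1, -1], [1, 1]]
Characteristic polynomials: χ_{M1} = (x + 1)^2, χ_{M2} = (x - 1)^2, χ_{M3} = x^2.

{M1}: invariant factors (x + 1)^2.

{M2}: invariant factors (x - 1)^2.

{M3}: invariant factors x^2.

Matrices are similar if and only if their invariant-factor lists agree; the partition into similarity classes is {M1}, {M2}, {M3}.

3 classes: {M1}, {M2}, {M3}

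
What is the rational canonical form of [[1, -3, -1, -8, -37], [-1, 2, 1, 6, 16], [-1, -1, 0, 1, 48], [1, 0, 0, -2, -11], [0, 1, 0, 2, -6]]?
R = [[0, 0, 0, 0, -27], [1, 0, 0, 0, 9], [0, 1, 0, 0, 21], [0, 0, 1, 0, -1], [0, 0, 0, 1, -5]]

The invariant factors of A (the non-unit diagonal entries of the Smith normal form of xI - A over ℚ[x]) are (x + 3)(x^2 + x - 3)^2, each dividing the next. The characteristic polynomial is their product, (x + 3)(x^2 + x - 3)^2.

The rational canonical form is the block-diagonal matrix of companion matrices C(f_i):
R = [[0, 0, 0, 0, -27], [1, 0, 0, 0, 9], [0, 1, 0, 0, 21], [0, 0, 1, 0, -1], [0, 0, 0, 1, -5]].

Note the characteristic polynomial does not split into linear factors over ℚ, so A has no Jordan form over ℚ; the rational canonical form exists over any field.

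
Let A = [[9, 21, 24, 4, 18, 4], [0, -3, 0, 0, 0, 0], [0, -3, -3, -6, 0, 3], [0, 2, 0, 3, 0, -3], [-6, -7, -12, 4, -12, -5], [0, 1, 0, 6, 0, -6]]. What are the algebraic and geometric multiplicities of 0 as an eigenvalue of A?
The characteristic polynomial is x^2(x + 3)^4, so the factor x appears with exponent 2: the algebraic multiplicity is 2.

rank(A) = 5, so the eigenspace has dimension 6 - 5 = 1: the geometric multiplicity is 1.

Since 1 < 2, A is not diagonalizable.

algebraic multiplicity 2, geometric multiplicity 1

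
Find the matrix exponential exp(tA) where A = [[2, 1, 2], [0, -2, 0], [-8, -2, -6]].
A has Jordan form J = [[-2, 1, 0], [0, -2, 0], [0, 0, -2]] with A = PJP^{-1}, so e^{tA} = P e^{tJ} P^{-1}.

For a Jordan block J_k(λ), e^{tJ_k(λ)} = e^{λt} · (I + tN + t^2 N^2/2! + ... + t^{k-1} N^{k-1}/(k-1)!) where N is the nilpotent superdiagonal part.

Assembling the blocks and conjugating back gives the entries of e^{tA} as shown above.

e^{tA} = [[(4*t + 1)*e^{-2*t}, t*e^{-2*t}, 2*t*e^{-2*t}], [0, e^{-2*t}, 0], [-8*t*e^{-2*t}, -2*t*e^{-2*t}, (1 - 4*t)*e^{-2*t}]]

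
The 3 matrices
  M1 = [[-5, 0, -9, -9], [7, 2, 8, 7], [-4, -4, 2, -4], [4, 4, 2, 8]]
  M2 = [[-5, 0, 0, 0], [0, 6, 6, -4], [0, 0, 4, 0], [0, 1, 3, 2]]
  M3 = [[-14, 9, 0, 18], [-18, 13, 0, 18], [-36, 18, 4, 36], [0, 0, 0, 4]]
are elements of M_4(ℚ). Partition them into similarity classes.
Characteristic polynomials: χ_{M1} = (x - 4)^3(x + 5), χ_{M2} = (x - 4)^3(x + 5), χ_{M3} = (x - 4)^3(x + 5).

{M1, M2}: invariant factors x - 4, (x - 4)^2(x + 5).

{M3}: invariant factors x - 4, x - 4, (x - 4)(x + 5).

Matrices are similar if and only if their invariant-factor lists agree; the partition into similarity classes is {M1, M2}, {M3}.

2 classes: {M1, M2}, {M3}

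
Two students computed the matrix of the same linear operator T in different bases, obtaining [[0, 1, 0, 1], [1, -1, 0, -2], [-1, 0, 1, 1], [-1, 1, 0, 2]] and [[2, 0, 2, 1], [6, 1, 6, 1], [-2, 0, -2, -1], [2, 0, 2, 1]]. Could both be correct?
No.

Both have characteristic polynomial x^2(x - 1)^2, but the minimal polynomial of A is x^2(x - 1)^2 while the minimal polynomial of B is x(x - 1)^2. The minimal polynomial is a similarity invariant, so A and B are not similar.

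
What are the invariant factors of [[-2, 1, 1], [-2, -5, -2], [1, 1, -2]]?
The Jordan structure of A has elementary divisors (x + 3)^2, (x + 3). Arranging the block sizes at each eigenvalue in decreasing order and taking row products gives the invariant factors.

Invariant factors (smallest first, each dividing the next): x + 3, (x + 3)^2.

Check: the last factor (x + 3)^2 is the minimal polynomial, and the product (x + 3)^3 is the characteristic polynomial.

x + 3, (x + 3)^2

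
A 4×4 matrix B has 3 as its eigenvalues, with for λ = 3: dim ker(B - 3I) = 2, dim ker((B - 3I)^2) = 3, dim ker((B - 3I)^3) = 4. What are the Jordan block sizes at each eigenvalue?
Jordan blocks: (3, 3), (3, 1)

λ = 3: successive nullity increments [2, 1, 1] count blocks of size ≥ k; block sizes are [3, 1].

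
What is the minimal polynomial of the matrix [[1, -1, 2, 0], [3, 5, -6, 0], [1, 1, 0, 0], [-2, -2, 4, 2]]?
m_A(x) = (x - 2)^2

The characteristic polynomial factors as (x - 2)^4. The minimal polynomial is ∏(x - λ)^{k_λ} where k_λ is the size of the largest Jordan block at λ.

For λ = 2: rank(A - 2I) = 1, and the largest Jordan block has size 2 (the smallest k with rank((A - 2I)^k) = rank((A - 2I)^(k+1))).

So m_A(x) = (x - 2)^2.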